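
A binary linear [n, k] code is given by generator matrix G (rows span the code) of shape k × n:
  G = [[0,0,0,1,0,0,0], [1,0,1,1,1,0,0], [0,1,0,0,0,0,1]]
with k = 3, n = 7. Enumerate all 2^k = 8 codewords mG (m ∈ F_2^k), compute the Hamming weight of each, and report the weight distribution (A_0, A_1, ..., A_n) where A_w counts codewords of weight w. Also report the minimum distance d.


Weight distribution: A_0 = 1, A_1 = 1, A_2 = 1, A_3 = 2, A_4 = 1, A_5 = 1, A_6 = 1. Minimum distance d = 1.

Enumerate all 2^3 = 8 messages m ∈ F_2^3.
For each, compute codeword c = mG in F_2^7, then tally its weight.
  m = 000 → c = 0000000, weight = 0.
  m = 100 → c = 0001000, weight = 1.
  m = 010 → c = 1011100, weight = 4.
  m = 110 → c = 1010100, weight = 3.
  m = 001 → c = 0100001, weight = 2.
  m = 101 → c = 0101001, weight = 3.
  m = 011 → c = 1111101, weight = 6.
  m = 111 → c = 1110101, weight = 5.
Tally weights:
  weight 0: 1 codewords.
  weight 1: 1 codewords.
  weight 2: 1 codewords.
  weight 3: 2 codewords.
  weight 4: 1 codewords.
  weight 5: 1 codewords.
  weight 6: 1 codewords.
Minimum distance d = smallest w > 0 with A_w > 0 = 1.
Sanity: Σ A_w = 8 = 2^3 = 8 ✓.


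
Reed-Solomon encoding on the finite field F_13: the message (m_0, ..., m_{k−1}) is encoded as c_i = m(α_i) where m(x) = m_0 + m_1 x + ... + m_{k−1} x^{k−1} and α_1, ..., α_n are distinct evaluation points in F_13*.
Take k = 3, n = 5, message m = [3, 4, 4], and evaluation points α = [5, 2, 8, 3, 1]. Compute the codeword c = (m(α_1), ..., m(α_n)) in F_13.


c = [6, 1, 5, 12, 11]

Message polynomial: m(x) = 3 + 4·x + 4·x^2 (mod 13).
For each evaluation point α_i, compute m(α_i) mod 13:
  α_1 = 5: Horner steps 4 → 11 → 6, so m(5) = 6.
  α_2 = 2: Horner steps 4 → 12 → 1, so m(2) = 1.
  α_3 = 8: Horner steps 4 → 10 → 5, so m(8) = 5.
  α_4 = 3: Horner steps 4 → 3 → 12, so m(3) = 12.
  α_5 = 1: Horner steps 4 → 8 → 11, so m(1) = 11.
Codeword c = [6, 1, 5, 12, 11] ∈ F_13^5.


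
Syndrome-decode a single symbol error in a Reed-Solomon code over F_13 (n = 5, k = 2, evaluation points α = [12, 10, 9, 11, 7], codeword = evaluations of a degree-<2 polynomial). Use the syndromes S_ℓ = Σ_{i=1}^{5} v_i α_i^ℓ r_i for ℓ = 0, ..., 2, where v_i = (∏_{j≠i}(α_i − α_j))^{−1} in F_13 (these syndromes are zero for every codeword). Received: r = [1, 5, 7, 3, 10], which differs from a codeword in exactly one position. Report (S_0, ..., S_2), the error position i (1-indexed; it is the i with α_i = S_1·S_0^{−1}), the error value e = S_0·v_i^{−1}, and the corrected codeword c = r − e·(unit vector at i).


S = (4, 2, 1), error at position 5, error magnitude e = 12, c = [1, 5, 7, 3, 11].

Step 1: column multipliers v_i = (∏_{j≠i}(α_i − α_j))^{−1} mod 13.
  i = 1 (α = 12): (12−10)(12−9)(12−11)(12−7) = 2·3·1·5 = 30 ≡ 4, so v_1 = 4^{−1} = 10 (mod 13).
  i = 2 (α = 10): (10−12)(10−9)(10−11)(10−7) = (−2)·1·(−1)·3 = 6 ≡ 6, so v_2 = 6^{−1} = 11 (mod 13).
  i = 3 (α = 9): (9−12)(9−10)(9−11)(9−7) = (−3)·(−1)·(−2)·2 = −12 ≡ 1, so v_3 = 1^{−1} = 1 (mod 13).
  i = 4 (α = 11): (11−12)(11−10)(11−9)(11−7) = (−1)·1·2·4 = −8 ≡ 5, so v_4 = 5^{−1} = 8 (mod 13).
  i = 5 (α = 7): (7−12)(7−10)(7−9)(7−11) = (−5)·(−3)·(−2)·(−4) = 120 ≡ 3, so v_5 = 3^{−1} = 9 (mod 13).
  v = [10, 11, 1, 8, 9].
Step 2: syndromes of r = [1, 5, 7, 3, 10] (all sums mod 13).
  S_0 = Σ v_i r_i = 10·1 + 11·5 + 1·7 + 8·3 + 9·10 = 186 ≡ 4.
  S_1 = Σ v_i α_i r_i = 10·12·1 + 11·10·5 + 1·9·7 + 8·11·3 + 9·7·10 = 1627 ≡ 2.
  α_i^2 mod 13 = [1, 9, 3, 4, 10].
  S_2 = Σ v_i α_i^2 r_i = 10·1·1 + 11·9·5 + 1·3·7 + 8·4·3 + 9·10·10 = 1522 ≡ 1.
  S = (4, 2, 1) ≠ 0, so r is not a codeword (an error is present).
Step 3: locate the error. For a single error e at position i, S_ℓ = v_i·e·α_i^ℓ, so α_err = S_1/S_0.
  S_0^{−1} = 4^{−1} = 10 (mod 13), so α_err = 2·10 = 20 ≡ 7 = α_5. Error position i = 5.
  Consistency check: S_2/S_1 = 1·7 = 7 ≡ 7 = α_err ✓ (single-error assumption holds).
Step 4: error magnitude e = S_0/v_5 = S_0·∏_{j≠5}(α_5 − α_j) = 4·3 = 12 ≡ 12 (mod 13).
Step 5: correct position 5: c_5 = r_5 − e = 10 − 12 ≡ 11 (mod 13). Hence c = [1, 5, 7, 3, 11].
  Check: interpolating c through the α_i gives m(x) = 12 + 11·x (degree < 2) with m(α_i) = c_i for every i, so c is indeed a codeword.


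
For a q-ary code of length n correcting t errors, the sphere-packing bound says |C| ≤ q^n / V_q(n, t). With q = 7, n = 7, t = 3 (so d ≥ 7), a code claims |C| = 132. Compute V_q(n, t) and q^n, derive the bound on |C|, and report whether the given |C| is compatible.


V_q(n, t) = 8359, q^n = 823543, Hamming bound = 98, |C| = 132 > bound (violated).

Step 1: Compute V_q(n, t) = Σ_{j=0}^3 C(n, j) (q−1)^j.
  j = 0: C(7,0)·(6)^0 = 1·1 = 1.
  j = 1: C(7,1)·(6)^1 = 7·6 = 42.
  j = 2: C(7,2)·(6)^2 = 21·36 = 756.
  j = 3: C(7,3)·(6)^3 = 35·216 = 7560.
  V_q(n, t) = 1 + 42 + 756 + 7560 = 8359.
Step 2: q^n = 7^7 = 823543.
Step 3: Hamming bound ⌊q^n / V_q(n,t)⌋ = ⌊823543/8359⌋ = 98.
Step 4: Compare |C| = 132 to 98: violated.
The claimed |C| lies above the Hamming bound, so no 7-ary code of length 7 with d ≥ 7 can have 132 codewords.


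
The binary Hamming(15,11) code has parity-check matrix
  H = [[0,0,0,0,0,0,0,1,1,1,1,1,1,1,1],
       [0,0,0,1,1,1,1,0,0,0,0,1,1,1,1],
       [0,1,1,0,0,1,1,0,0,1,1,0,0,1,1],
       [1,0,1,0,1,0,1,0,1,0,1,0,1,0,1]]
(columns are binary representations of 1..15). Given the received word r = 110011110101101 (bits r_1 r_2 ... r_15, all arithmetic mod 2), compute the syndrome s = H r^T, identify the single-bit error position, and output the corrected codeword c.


s = (1, 0, 1, 1)^T, error position = 11, corrected codeword c = 110011110111101

Compute s = H r^T mod 2 one row at a time:
  s_1 = 1 + 0 + 1 + 0 + 1 + 1 + 0 + 1 = 5 ≡ 1 (mod 2).
  s_2 = 0 + 1 + 1 + 1 + 1 + 1 + 0 + 1 = 6 ≡ 0 (mod 2).
  s_3 = 1 + 0 + 1 + 1 + 1 + 0 + 0 + 1 = 5 ≡ 1 (mod 2).
  s_4 = 1 + 0 + 1 + 1 + 0 + 0 + 1 + 1 = 5 ≡ 1 (mod 2).
s = (1, 0, 1, 1)^T — this equals column 11 of H (binary 1011), so error is at position 11.
Correct: flip bit 11 of r = 110011110101101 to get c = 110011110111101.


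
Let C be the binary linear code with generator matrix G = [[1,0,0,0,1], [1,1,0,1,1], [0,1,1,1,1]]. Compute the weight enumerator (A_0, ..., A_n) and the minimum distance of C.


Weight distribution: A_0 = 1, A_2 = 4, A_4 = 3. Minimum distance d = 2.

Enumerate all 2^3 = 8 messages m ∈ F_2^3.
For each, compute codeword c = mG in F_2^5, then tally its weight.
  m = 000 → c = 00000, weight = 0.
  m = 100 → c = 10001, weight = 2.
  m = 010 → c = 11011, weight = 4.
  m = 110 → c = 01010, weight = 2.
  m = 001 → c = 01111, weight = 4.
  m = 101 → c = 11110, weight = 4.
  m = 011 → c = 10100, weight = 2.
  m = 111 → c = 00101, weight = 2.
Tally weights:
  weight 0: 1 codewords.
  weight 2: 4 codewords.
  weight 4: 3 codewords.
Minimum distance d = smallest w > 0 with A_w > 0 = 2.
Sanity: Σ A_w = 8 = 2^3 = 8 ✓.


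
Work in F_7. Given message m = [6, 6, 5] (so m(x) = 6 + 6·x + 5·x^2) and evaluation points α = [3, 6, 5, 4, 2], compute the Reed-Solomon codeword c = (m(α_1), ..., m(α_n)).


c = [6, 5, 0, 5, 3]

Message polynomial: m(x) = 6 + 6·x + 5·x^2 (mod 7).
For each evaluation point α_i, compute m(α_i) mod 7:
  α_1 = 3: Horner steps 5 → 0 → 6, so m(3) = 6.
  α_2 = 6: Horner steps 5 → 1 → 5, so m(6) = 5.
  α_3 = 5: Horner steps 5 → 3 → 0, so m(5) = 0.
  α_4 = 4: Horner steps 5 → 5 → 5, so m(4) = 5.
  α_5 = 2: Horner steps 5 → 2 → 3, so m(2) = 3.
Codeword c = [6, 5, 0, 5, 3] ∈ F_7^5.


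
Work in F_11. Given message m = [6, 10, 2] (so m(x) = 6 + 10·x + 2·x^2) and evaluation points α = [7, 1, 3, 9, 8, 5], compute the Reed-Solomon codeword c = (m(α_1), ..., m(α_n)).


c = [9, 7, 10, 5, 5, 7]

Message polynomial: m(x) = 6 + 10·x + 2·x^2 (mod 11).
For each evaluation point α_i, compute m(α_i) mod 11:
  α_1 = 7: Horner steps 2 → 2 → 9, so m(7) = 9.
  α_2 = 1: Horner steps 2 → 1 → 7, so m(1) = 7.
  α_3 = 3: Horner steps 2 → 5 → 10, so m(3) = 10.
  α_4 = 9: Horner steps 2 → 6 → 5, so m(9) = 5.
  α_5 = 8: Horner steps 2 → 4 → 5, so m(8) = 5.
  α_6 = 5: Horner steps 2 → 9 → 7, so m(5) = 7.
Codeword c = [9, 7, 10, 5, 5, 7] ∈ F_11^6.


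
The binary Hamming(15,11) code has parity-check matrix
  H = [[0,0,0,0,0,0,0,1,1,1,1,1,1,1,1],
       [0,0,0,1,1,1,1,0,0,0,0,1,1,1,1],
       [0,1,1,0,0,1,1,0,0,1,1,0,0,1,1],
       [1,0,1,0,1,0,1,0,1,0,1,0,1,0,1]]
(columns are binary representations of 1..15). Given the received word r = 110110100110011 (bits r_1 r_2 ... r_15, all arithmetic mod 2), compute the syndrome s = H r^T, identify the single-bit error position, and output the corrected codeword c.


s = (0, 1, 0, 1)^T, error position = 5, corrected codeword c = 110100100110011

Compute s = H r^T mod 2 one row at a time:
  s_1 = 0 + 0 + 1 + 1 + 0 + 0 + 1 + 1 = 4 ≡ 0 (mod 2).
  s_2 = 1 + 1 + 0 + 1 + 0 + 0 + 1 + 1 = 5 ≡ 1 (mod 2).
  s_3 = 1 + 0 + 0 + 1 + 1 + 1 + 1 + 1 = 6 ≡ 0 (mod 2).
  s_4 = 1 + 0 + 1 + 1 + 0 + 1 + 0 + 1 = 5 ≡ 1 (mod 2).
s = (0, 1, 0, 1)^T — this equals column 5 of H (binary 0101), so error is at position 5.
Correct: flip bit 5 of r = 110110100110011 to get c = 110100100110011.


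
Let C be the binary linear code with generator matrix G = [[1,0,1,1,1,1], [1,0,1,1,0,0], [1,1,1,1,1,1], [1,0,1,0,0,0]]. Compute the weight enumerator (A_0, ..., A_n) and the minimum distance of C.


Weight distribution: A_0 = 1, A_1 = 2, A_2 = 3, A_3 = 4, A_4 = 3, A_5 = 2, A_6 = 1. Minimum distance d = 1.

Enumerate all 2^4 = 16 messages m ∈ F_2^4.
For each, compute codeword c = mG in F_2^6, then tally its weight.
  m = 0000 → c = 000000, weight = 0.
  m = 1000 → c = 101111, weight = 5.
  m = 0100 → c = 101100, weight = 3.
  m = 1100 → c = 000011, weight = 2.
  m = 0010 → c = 111111, weight = 6.
  m = 1010 → c = 010000, weight = 1.
  m = 0110 → c = 010011, weight = 3.
  m = 1110 → c = 111100, weight = 4.
  m = 0001 → c = 101000, weight = 2.
  m = 1001 → c = 000111, weight = 3.
  m = 0101 → c = 000100, weight = 1.
  m = 1101 → c = 101011, weight = 4.
  m = 0011 → c = 010111, weight = 4.
  m = 1011 → c = 111000, weight = 3.
  m = 0111 → c = 111011, weight = 5.
  m = 1111 → c = 010100, weight = 2.
Tally weights:
  weight 0: 1 codewords.
  weight 1: 2 codewords.
  weight 2: 3 codewords.
  weight 3: 4 codewords.
  weight 4: 3 codewords.
  weight 5: 2 codewords.
  weight 6: 1 codewords.
Minimum distance d = smallest w > 0 with A_w > 0 = 1.
Sanity: Σ A_w = 16 = 2^4 = 16 ✓.


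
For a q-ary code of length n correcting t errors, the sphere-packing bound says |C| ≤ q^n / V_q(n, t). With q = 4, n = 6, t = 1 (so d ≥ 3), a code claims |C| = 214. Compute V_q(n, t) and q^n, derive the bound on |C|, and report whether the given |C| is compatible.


V_q(n, t) = 19, q^n = 4096, Hamming bound = 215, |C| = 214 ≤ bound (satisfied).

Step 1: Compute V_q(n, t) = Σ_{j=0}^1 C(n, j) (q−1)^j.
  j = 0: C(6,0)·(3)^0 = 1·1 = 1.
  j = 1: C(6,1)·(3)^1 = 6·3 = 18.
  V_q(n, t) = 1 + 18 = 19.
Step 2: q^n = 4^6 = 4096.
Step 3: Hamming bound ⌊q^n / V_q(n,t)⌋ = ⌊4096/19⌋ = 215.
Step 4: Compare |C| = 214 to 215: satisfied.
The claimed |C| lies below the Hamming bound.


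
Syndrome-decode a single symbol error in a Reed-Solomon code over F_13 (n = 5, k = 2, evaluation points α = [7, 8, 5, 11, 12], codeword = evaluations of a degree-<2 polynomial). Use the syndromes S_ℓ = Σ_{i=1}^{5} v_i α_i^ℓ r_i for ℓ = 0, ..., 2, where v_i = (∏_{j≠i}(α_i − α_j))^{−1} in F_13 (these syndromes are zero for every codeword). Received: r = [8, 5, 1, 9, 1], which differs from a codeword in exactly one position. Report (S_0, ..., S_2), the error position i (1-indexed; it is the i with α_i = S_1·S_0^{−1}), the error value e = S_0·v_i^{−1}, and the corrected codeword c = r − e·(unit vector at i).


S = (6, 7, 6), error at position 5, error magnitude e = 8, c = [8, 5, 1, 9, 6].

Step 1: column multipliers v_i = (∏_{j≠i}(α_i − α_j))^{−1} mod 13.
  i = 1 (α = 7): (7−8)(7−5)(7−11)(7−12) = (−1)·2·(−4)·(−5) = −40 ≡ 12, so v_1 = 12^{−1} = 12 (mod 13).
  i = 2 (α = 8): (8−7)(8−5)(8−11)(8−12) = 1·3·(−3)·(−4) = 36 ≡ 10, so v_2 = 10^{−1} = 4 (mod 13).
  i = 3 (α = 5): (5−7)(5−8)(5−11)(5−12) = (−2)·(−3)·(−6)·(−7) = 252 ≡ 5, so v_3 = 5^{−1} = 8 (mod 13).
  i = 4 (α = 11): (11−7)(11−8)(11−5)(11−12) = 4·3·6·(−1) = −72 ≡ 6, so v_4 = 6^{−1} = 11 (mod 13).
  i = 5 (α = 12): (12−7)(12−8)(12−5)(12−11) = 5·4·7·1 = 140 ≡ 10, so v_5 = 10^{−1} = 4 (mod 13).
  v = [12, 4, 8, 11, 4].
Step 2: syndromes of r = [8, 5, 1, 9, 1] (all sums mod 13).
  S_0 = Σ v_i r_i = 12·8 + 4·5 + 8·1 + 11·9 + 4·1 = 227 ≡ 6.
  S_1 = Σ v_i α_i r_i = 12·7·8 + 4·8·5 + 8·5·1 + 11·11·9 + 4·12·1 = 2009 ≡ 7.
  α_i^2 mod 13 = [10, 12, 12, 4, 1].
  S_2 = Σ v_i α_i^2 r_i = 12·10·8 + 4·12·5 + 8·12·1 + 11·4·9 + 4·1·1 = 1696 ≡ 6.
  S = (6, 7, 6) ≠ 0, so r is not a codeword (an error is present).
Step 3: locate the error. For a single error e at position i, S_ℓ = v_i·e·α_i^ℓ, so α_err = S_1/S_0.
  S_0^{−1} = 6^{−1} = 11 (mod 13), so α_err = 7·11 = 77 ≡ 12 = α_5. Error position i = 5.
  Consistency check: S_2/S_1 = 6·2 = 12 ≡ 12 = α_err ✓ (single-error assumption holds).
Step 4: error magnitude e = S_0/v_5 = S_0·∏_{j≠5}(α_5 − α_j) = 6·10 = 60 ≡ 8 (mod 13).
Step 5: correct position 5: c_5 = r_5 − e = 1 − 8 ≡ 6 (mod 13). Hence c = [8, 5, 1, 9, 6].
  Check: interpolating c through the α_i gives m(x) = 3 + 10·x (degree < 2) with m(α_i) = c_i for every i, so c is indeed a codeword.


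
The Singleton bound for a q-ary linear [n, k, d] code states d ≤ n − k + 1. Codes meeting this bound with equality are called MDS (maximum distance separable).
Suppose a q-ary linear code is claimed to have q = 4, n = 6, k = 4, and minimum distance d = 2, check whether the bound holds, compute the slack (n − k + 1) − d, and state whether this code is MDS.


Singleton RHS = n − k + 1 = 3, slack = 1, bound satisfied, not MDS.

Singleton bound: d ≤ n − k + 1.
Here n = 6, k = 4, so n − k + 1 = 3.
Given d = 2, check d ≤ 3: YES.
Slack = (n − k + 1) − d = 1.
The code is NOT MDS (slack = 1 > 0).
Description: the claimed parameters are [6, 4, 2]_4; such a code would be non-MDS.


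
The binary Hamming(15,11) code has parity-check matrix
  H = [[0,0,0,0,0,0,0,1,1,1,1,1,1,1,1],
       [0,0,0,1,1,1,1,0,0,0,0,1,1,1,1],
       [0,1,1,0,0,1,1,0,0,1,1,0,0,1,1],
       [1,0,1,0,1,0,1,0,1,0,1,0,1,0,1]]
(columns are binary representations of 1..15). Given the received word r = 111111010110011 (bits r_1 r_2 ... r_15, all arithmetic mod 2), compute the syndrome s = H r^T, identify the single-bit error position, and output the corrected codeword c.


s = (1, 1, 1, 1)^T, error position = 15, corrected codeword c = 111111010110010

Compute s = H r^T mod 2 one row at a time:
  s_1 = 1 + 0 + 1 + 1 + 0 + 0 + 1 + 1 = 5 ≡ 1 (mod 2).
  s_2 = 1 + 1 + 1 + 0 + 0 + 0 + 1 + 1 = 5 ≡ 1 (mod 2).
  s_3 = 1 + 1 + 1 + 0 + 1 + 1 + 1 + 1 = 7 ≡ 1 (mod 2).
  s_4 = 1 + 1 + 1 + 0 + 0 + 1 + 0 + 1 = 5 ≡ 1 (mod 2).
s = (1, 1, 1, 1)^T — this equals column 15 of H (binary 1111), so error is at position 15.
Correct: flip bit 15 of r = 111111010110011 to get c = 111111010110010.


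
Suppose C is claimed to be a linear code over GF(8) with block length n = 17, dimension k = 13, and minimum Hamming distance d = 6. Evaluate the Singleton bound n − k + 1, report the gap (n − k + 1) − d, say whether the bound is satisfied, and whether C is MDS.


Singleton RHS = n − k + 1 = 5, slack = -1, bound violated (no such code; not MDS).

Singleton bound: d ≤ n − k + 1.
Here n = 17, k = 13, so n − k + 1 = 5.
Given d = 6, check d ≤ 5: NO.
Slack = (n − k + 1) − d = -1.
The slack is negative: d = 6 exceeds n − k + 1 = 5 by 1, so the Singleton bound is violated and no linear [17, 13, 6]_8 code can exist. In particular it is not MDS (MDS requires d = n − k + 1 exactly).
Description: the claimed parameters are [17, 13, 6]_8; such a code would be impossible (violates the Singleton bound).


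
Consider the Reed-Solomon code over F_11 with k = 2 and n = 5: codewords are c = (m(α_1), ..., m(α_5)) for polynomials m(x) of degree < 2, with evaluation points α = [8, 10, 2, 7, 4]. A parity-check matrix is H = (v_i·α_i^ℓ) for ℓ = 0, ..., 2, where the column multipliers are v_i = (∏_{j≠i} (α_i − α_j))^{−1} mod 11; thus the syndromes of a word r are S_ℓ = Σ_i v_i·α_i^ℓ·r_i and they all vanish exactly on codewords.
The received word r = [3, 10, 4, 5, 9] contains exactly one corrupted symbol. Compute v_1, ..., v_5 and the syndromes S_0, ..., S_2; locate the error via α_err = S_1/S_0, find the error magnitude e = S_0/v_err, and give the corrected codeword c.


S = (2, 8, 10), error at position 5, error magnitude e = 9, c = [3, 10, 4, 5, 0].

Step 1: column multipliers v_i = (∏_{j≠i}(α_i − α_j))^{−1} mod 11.
  i = 1 (α = 8): (8−10)(8−2)(8−7)(8−4) = (−2)·6·1·4 = −48 ≡ 7, so v_1 = 7^{−1} = 8 (mod 11).
  i = 2 (α = 10): (10−8)(10−2)(10−7)(10−4) = 2·8·3·6 = 288 ≡ 2, so v_2 = 2^{−1} = 6 (mod 11).
  i = 3 (α = 2): (2−8)(2−10)(2−7)(2−4) = (−6)·(−8)·(−5)·(−2) = 480 ≡ 7, so v_3 = 7^{−1} = 8 (mod 11).
  i = 4 (α = 7): (7−8)(7−10)(7−2)(7−4) = (−1)·(−3)·5·3 = 45 ≡ 1, so v_4 = 1^{−1} = 1 (mod 11).
  i = 5 (α = 4): (4−8)(4−10)(4−2)(4−7) = (−4)·(−6)·2·(−3) = −144 ≡ 10, so v_5 = 10^{−1} = 10 (mod 11).
  v = [8, 6, 8, 1, 10].
Step 2: syndromes of r = [3, 10, 4, 5, 9] (all sums mod 11).
  S_0 = Σ v_i r_i = 8·3 + 6·10 + 8·4 + 1·5 + 10·9 = 211 ≡ 2.
  S_1 = Σ v_i α_i r_i = 8·8·3 + 6·10·10 + 8·2·4 + 1·7·5 + 10·4·9 = 1251 ≡ 8.
  α_i^2 mod 11 = [9, 1, 4, 5, 5].
  S_2 = Σ v_i α_i^2 r_i = 8·9·3 + 6·1·10 + 8·4·4 + 1·5·5 + 10·5·9 = 879 ≡ 10.
  S = (2, 8, 10) ≠ 0, so r is not a codeword (an error is present).
Step 3: locate the error. For a single error e at position i, S_ℓ = v_i·e·α_i^ℓ, so α_err = S_1/S_0.
  S_0^{−1} = 2^{−1} = 6 (mod 11), so α_err = 8·6 = 48 ≡ 4 = α_5. Error position i = 5.
  Consistency check: S_2/S_1 = 10·7 = 70 ≡ 4 = α_err ✓ (single-error assumption holds).
Step 4: error magnitude e = S_0/v_5 = S_0·∏_{j≠5}(α_5 − α_j) = 2·10 = 20 ≡ 9 (mod 11).
Step 5: correct position 5: c_5 = r_5 − e = 9 − 9 ≡ 0 (mod 11). Hence c = [3, 10, 4, 5, 0].
  Check: interpolating c through the α_i gives m(x) = 8 + 9·x (degree < 2) with m(α_i) = c_i for every i, so c is indeed a codeword.


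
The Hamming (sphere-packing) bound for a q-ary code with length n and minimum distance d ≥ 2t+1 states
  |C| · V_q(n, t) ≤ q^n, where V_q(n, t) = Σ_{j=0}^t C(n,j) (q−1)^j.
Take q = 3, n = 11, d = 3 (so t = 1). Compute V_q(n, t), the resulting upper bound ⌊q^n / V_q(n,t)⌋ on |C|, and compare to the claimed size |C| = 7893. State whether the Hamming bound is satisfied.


V_q(n, t) = 23, q^n = 177147, Hamming bound = 7702, |C| = 7893 > bound (violated).

Step 1: Compute V_q(n, t) = Σ_{j=0}^1 C(n, j) (q−1)^j.
  j = 0: C(11,0)·(2)^0 = 1·1 = 1.
  j = 1: C(11,1)·(2)^1 = 11·2 = 22.
  V_q(n, t) = 1 + 22 = 23.
Step 2: q^n = 3^11 = 177147.
Step 3: Hamming bound ⌊q^n / V_q(n,t)⌋ = ⌊177147/23⌋ = 7702.
Step 4: Compare |C| = 7893 to 7702: violated.
The claimed |C| lies above the Hamming bound, so no 3-ary code of length 11 with d ≥ 3 can have 7893 codewords.


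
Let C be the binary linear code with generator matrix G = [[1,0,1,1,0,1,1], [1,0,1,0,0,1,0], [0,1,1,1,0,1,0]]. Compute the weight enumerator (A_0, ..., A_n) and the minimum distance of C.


Weight distribution: A_0 = 1, A_2 = 1, A_3 = 3, A_4 = 2, A_5 = 1. Minimum distance d = 2.

Enumerate all 2^3 = 8 messages m ∈ F_2^3.
For each, compute codeword c = mG in F_2^7, then tally its weight.
  m = 000 → c = 0000000, weight = 0.
  m = 100 → c = 1011011, weight = 5.
  m = 010 → c = 1010010, weight = 3.
  m = 110 → c = 0001001, weight = 2.
  m = 001 → c = 0111010, weight = 4.
  m = 101 → c = 1100001, weight = 3.
  m = 011 → c = 1101000, weight = 3.
  m = 111 → c = 0110011, weight = 4.
Tally weights:
  weight 0: 1 codewords.
  weight 2: 1 codewords.
  weight 3: 3 codewords.
  weight 4: 2 codewords.
  weight 5: 1 codewords.
Minimum distance d = smallest w > 0 with A_w > 0 = 2.
Sanity: Σ A_w = 8 = 2^3 = 8 ✓.


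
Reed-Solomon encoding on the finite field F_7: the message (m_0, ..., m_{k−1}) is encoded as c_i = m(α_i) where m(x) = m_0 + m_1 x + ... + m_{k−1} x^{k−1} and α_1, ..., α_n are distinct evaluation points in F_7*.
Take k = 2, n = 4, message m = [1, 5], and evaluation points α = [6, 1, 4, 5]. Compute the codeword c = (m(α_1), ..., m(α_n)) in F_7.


c = [3, 6, 0, 5]

Message polynomial: m(x) = 1 + 5·x (mod 7).
For each evaluation point α_i, compute m(α_i) mod 7:
  α_1 = 6: Horner steps 5 → 3, so m(6) = 3.
  α_2 = 1: Horner steps 5 → 6, so m(1) = 6.
  α_3 = 4: Horner steps 5 → 0, so m(4) = 0.
  α_4 = 5: Horner steps 5 → 5, so m(5) = 5.
Codeword c = [3, 6, 0, 5] ∈ F_7^4.


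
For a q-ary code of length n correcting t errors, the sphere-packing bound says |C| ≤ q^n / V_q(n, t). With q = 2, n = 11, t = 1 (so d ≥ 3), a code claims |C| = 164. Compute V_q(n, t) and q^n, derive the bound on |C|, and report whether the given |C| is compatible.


V_q(n, t) = 12, q^n = 2048, Hamming bound = 170, |C| = 164 ≤ bound (satisfied).

Step 1: Compute V_q(n, t) = Σ_{j=0}^1 C(n, j) (q−1)^j.
  j = 0: C(11,0)·(1)^0 = 1·1 = 1.
  j = 1: C(11,1)·(1)^1 = 11·1 = 11.
  V_q(n, t) = 1 + 11 = 12.
Step 2: q^n = 2^11 = 2048.
Step 3: Hamming bound ⌊q^n / V_q(n,t)⌋ = ⌊2048/12⌋ = 170.
Step 4: Compare |C| = 164 to 170: satisfied.
The claimed |C| lies below the Hamming bound.


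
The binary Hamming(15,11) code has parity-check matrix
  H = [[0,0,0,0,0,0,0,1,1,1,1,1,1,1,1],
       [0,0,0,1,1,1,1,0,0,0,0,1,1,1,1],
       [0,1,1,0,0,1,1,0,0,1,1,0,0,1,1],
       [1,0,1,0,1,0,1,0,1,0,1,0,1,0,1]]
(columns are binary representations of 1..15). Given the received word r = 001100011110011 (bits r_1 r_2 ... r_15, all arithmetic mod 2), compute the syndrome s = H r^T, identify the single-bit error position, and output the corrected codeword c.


s = (0, 1, 1, 0)^T, error position = 6, corrected codeword c = 001101011110011

Compute s = H r^T mod 2 one row at a time:
  s_1 = 1 + 1 + 1 + 1 + 0 + 0 + 1 + 1 = 6 ≡ 0 (mod 2).
  s_2 = 1 + 0 + 0 + 0 + 0 + 0 + 1 + 1 = 3 ≡ 1 (mod 2).
  s_3 = 0 + 1 + 0 + 0 + 1 + 1 + 1 + 1 = 5 ≡ 1 (mod 2).
  s_4 = 0 + 1 + 0 + 0 + 1 + 1 + 0 + 1 = 4 ≡ 0 (mod 2).
s = (0, 1, 1, 0)^T — this equals column 6 of H (binary 0110), so error is at position 6.
Correct: flip bit 6 of r = 001100011110011 to get c = 001101011110011.


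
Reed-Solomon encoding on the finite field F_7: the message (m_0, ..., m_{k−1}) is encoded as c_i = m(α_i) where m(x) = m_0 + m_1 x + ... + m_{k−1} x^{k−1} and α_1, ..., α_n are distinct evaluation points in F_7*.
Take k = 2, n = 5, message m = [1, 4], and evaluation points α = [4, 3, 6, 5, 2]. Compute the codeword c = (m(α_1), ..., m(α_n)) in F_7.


c = [3, 6, 4, 0, 2]

Message polynomial: m(x) = 1 + 4·x (mod 7).
For each evaluation point α_i, compute m(α_i) mod 7:
  α_1 = 4: Horner steps 4 → 3, so m(4) = 3.
  α_2 = 3: Horner steps 4 → 6, so m(3) = 6.
  α_3 = 6: Horner steps 4 → 4, so m(6) = 4.
  α_4 = 5: Horner steps 4 → 0, so m(5) = 0.
  α_5 = 2: Horner steps 4 → 2, so m(2) = 2.
Codeword c = [3, 6, 4, 0, 2] ∈ F_7^5.


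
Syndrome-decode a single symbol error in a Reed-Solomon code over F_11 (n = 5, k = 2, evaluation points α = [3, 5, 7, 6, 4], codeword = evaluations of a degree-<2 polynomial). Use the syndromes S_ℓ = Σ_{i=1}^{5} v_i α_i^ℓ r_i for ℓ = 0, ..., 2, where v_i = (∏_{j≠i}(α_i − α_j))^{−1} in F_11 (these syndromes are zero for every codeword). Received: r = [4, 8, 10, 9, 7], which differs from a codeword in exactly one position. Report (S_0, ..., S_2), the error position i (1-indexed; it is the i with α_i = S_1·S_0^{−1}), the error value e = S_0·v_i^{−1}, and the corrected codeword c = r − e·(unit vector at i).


S = (10, 8, 2), error at position 1, error magnitude e = 9, c = [6, 8, 10, 9, 7].

Step 1: column multipliers v_i = (∏_{j≠i}(α_i − α_j))^{−1} mod 11.
  i = 1 (α = 3): (3−5)(3−7)(3−6)(3−4) = (−2)·(−4)·(−3)·(−1) = 24 ≡ 2, so v_1 = 2^{−1} = 6 (mod 11).
  i = 2 (α = 5): (5−3)(5−7)(5−6)(5−4) = 2·(−2)·(−1)·1 = 4 ≡ 4, so v_2 = 4^{−1} = 3 (mod 11).
  i = 3 (α = 7): (7−3)(7−5)(7−6)(7−4) = 4·2·1·3 = 24 ≡ 2, so v_3 = 2^{−1} = 6 (mod 11).
  i = 4 (α = 6): (6−3)(6−5)(6−7)(6−4) = 3·1·(−1)·2 = −6 ≡ 5, so v_4 = 5^{−1} = 9 (mod 11).
  i = 5 (α = 4): (4−3)(4−5)(4−7)(4−6) = 1·(−1)·(−3)·(−2) = −6 ≡ 5, so v_5 = 5^{−1} = 9 (mod 11).
  v = [6, 3, 6, 9, 9].
Step 2: syndromes of r = [4, 8, 10, 9, 7] (all sums mod 11).
  S_0 = Σ v_i r_i = 6·4 + 3·8 + 6·10 + 9·9 + 9·7 = 252 ≡ 10.
  S_1 = Σ v_i α_i r_i = 6·3·4 + 3·5·8 + 6·7·10 + 9·6·9 + 9·4·7 = 1350 ≡ 8.
  α_i^2 mod 11 = [9, 3, 5, 3, 5].
  S_2 = Σ v_i α_i^2 r_i = 6·9·4 + 3·3·8 + 6·5·10 + 9·3·9 + 9·5·7 = 1146 ≡ 2.
  S = (10, 8, 2) ≠ 0, so r is not a codeword (an error is present).
Step 3: locate the error. For a single error e at position i, S_ℓ = v_i·e·α_i^ℓ, so α_err = S_1/S_0.
  S_0^{−1} = 10^{−1} = 10 (mod 11), so α_err = 8·10 = 80 ≡ 3 = α_1. Error position i = 1.
  Consistency check: S_2/S_1 = 2·7 = 14 ≡ 3 = α_err ✓ (single-error assumption holds).
Step 4: error magnitude e = S_0/v_1 = S_0·∏_{j≠1}(α_1 − α_j) = 10·2 = 20 ≡ 9 (mod 11).
Step 5: correct position 1: c_1 = r_1 − e = 4 − 9 ≡ 6 (mod 11). Hence c = [6, 8, 10, 9, 7].
  Check: interpolating c through the α_i gives m(x) = 3 + 1·x (degree < 2) with m(α_i) = c_i for every i, so c is indeed a codeword.


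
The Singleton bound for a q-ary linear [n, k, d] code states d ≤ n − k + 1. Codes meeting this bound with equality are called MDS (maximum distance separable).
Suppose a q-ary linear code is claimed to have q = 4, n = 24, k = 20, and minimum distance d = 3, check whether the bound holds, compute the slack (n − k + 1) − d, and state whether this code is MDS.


Singleton RHS = n − k + 1 = 5, slack = 2, bound satisfied, not MDS.

Singleton bound: d ≤ n − k + 1.
Here n = 24, k = 20, so n − k + 1 = 5.
Given d = 3, check d ≤ 5: YES.
Slack = (n − k + 1) − d = 2.
The code is NOT MDS (slack = 2 > 0).
Description: the claimed parameters are [24, 20, 3]_4; such a code would be non-MDS.


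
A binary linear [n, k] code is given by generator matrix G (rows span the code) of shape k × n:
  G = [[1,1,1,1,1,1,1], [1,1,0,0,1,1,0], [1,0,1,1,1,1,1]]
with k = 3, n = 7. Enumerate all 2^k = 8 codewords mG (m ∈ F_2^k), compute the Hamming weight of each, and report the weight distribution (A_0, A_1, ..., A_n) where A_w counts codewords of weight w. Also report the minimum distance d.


Weight distribution: A_0 = 1, A_1 = 1, A_3 = 2, A_4 = 2, A_6 = 1, A_7 = 1. Minimum distance d = 1.

Enumerate all 2^3 = 8 messages m ∈ F_2^3.
For each, compute codeword c = mG in F_2^7, then tally its weight.
  m = 000 → c = 0000000, weight = 0.
  m = 100 → c = 1111111, weight = 7.
  m = 010 → c = 1100110, weight = 4.
  m = 110 → c = 0011001, weight = 3.
  m = 001 → c = 1011111, weight = 6.
  m = 101 → c = 0100000, weight = 1.
  m = 011 → c = 0111001, weight = 4.
  m = 111 → c = 1000110, weight = 3.
Tally weights:
  weight 0: 1 codewords.
  weight 1: 1 codewords.
  weight 3: 2 codewords.
  weight 4: 2 codewords.
  weight 6: 1 codewords.
  weight 7: 1 codewords.
Minimum distance d = smallest w > 0 with A_w > 0 = 1.
Sanity: Σ A_w = 8 = 2^3 = 8 ✓.


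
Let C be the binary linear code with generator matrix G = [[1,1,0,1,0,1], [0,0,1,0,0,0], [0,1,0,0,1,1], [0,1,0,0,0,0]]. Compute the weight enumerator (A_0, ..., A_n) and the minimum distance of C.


Weight distribution: A_0 = 1, A_1 = 2, A_2 = 2, A_3 = 4, A_4 = 5, A_5 = 2. Minimum distance d = 1.

Enumerate all 2^4 = 16 messages m ∈ F_2^4.
For each, compute codeword c = mG in F_2^6, then tally its weight.
  m = 0000 → c = 000000, weight = 0.
  m = 1000 → c = 110101, weight = 4.
  m = 0100 → c = 001000, weight = 1.
  m = 1100 → c = 111101, weight = 5.
  m = 0010 → c = 010011, weight = 3.
  m = 1010 → c = 100110, weight = 3.
  m = 0110 → c = 011011, weight = 4.
  m = 1110 → c = 101110, weight = 4.
  m = 0001 → c = 010000, weight = 1.
  m = 1001 → c = 100101, weight = 3.
  m = 0101 → c = 011000, weight = 2.
  m = 1101 → c = 101101, weight = 4.
  m = 0011 → c = 000011, weight = 2.
  m = 1011 → c = 110110, weight = 4.
  m = 0111 → c = 001011, weight = 3.
  m = 1111 → c = 111110, weight = 5.
Tally weights:
  weight 0: 1 codewords.
  weight 1: 2 codewords.
  weight 2: 2 codewords.
  weight 3: 4 codewords.
  weight 4: 5 codewords.
  weight 5: 2 codewords.
Minimum distance d = smallest w > 0 with A_w > 0 = 1.
Sanity: Σ A_w = 16 = 2^4 = 16 ✓.


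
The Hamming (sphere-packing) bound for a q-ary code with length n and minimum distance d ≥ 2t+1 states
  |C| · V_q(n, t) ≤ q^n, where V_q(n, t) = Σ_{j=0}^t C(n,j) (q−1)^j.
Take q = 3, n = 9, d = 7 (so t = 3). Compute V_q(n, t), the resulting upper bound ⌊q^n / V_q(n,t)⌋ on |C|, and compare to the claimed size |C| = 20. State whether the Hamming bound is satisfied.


V_q(n, t) = 835, q^n = 19683, Hamming bound = 23, |C| = 20 ≤ bound (satisfied).

Step 1: Compute V_q(n, t) = Σ_{j=0}^3 C(n, j) (q−1)^j.
  j = 0: C(9,0)·(2)^0 = 1·1 = 1.
  j = 1: C(9,1)·(2)^1 = 9·2 = 18.
  j = 2: C(9,2)·(2)^2 = 36·4 = 144.
  j = 3: C(9,3)·(2)^3 = 84·8 = 672.
  V_q(n, t) = 1 + 18 + 144 + 672 = 835.
Step 2: q^n = 3^9 = 19683.
Step 3: Hamming bound ⌊q^n / V_q(n,t)⌋ = ⌊19683/835⌋ = 23.
Step 4: Compare |C| = 20 to 23: satisfied.
The claimed |C| lies below the Hamming bound.


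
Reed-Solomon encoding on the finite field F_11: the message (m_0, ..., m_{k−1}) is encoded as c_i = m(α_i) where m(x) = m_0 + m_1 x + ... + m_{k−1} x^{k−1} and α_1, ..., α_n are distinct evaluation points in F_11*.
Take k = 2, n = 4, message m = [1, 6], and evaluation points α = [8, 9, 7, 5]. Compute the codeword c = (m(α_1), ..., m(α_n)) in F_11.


c = [5, 0, 10, 9]

Message polynomial: m(x) = 1 + 6·x (mod 11).
For each evaluation point α_i, compute m(α_i) mod 11:
  α_1 = 8: Horner steps 6 → 5, so m(8) = 5.
  α_2 = 9: Horner steps 6 → 0, so m(9) = 0.
  α_3 = 7: Horner steps 6 → 10, so m(7) = 10.
  α_4 = 5: Horner steps 6 → 9, so m(5) = 9.
Codeword c = [5, 0, 10, 9] ∈ F_11^4.


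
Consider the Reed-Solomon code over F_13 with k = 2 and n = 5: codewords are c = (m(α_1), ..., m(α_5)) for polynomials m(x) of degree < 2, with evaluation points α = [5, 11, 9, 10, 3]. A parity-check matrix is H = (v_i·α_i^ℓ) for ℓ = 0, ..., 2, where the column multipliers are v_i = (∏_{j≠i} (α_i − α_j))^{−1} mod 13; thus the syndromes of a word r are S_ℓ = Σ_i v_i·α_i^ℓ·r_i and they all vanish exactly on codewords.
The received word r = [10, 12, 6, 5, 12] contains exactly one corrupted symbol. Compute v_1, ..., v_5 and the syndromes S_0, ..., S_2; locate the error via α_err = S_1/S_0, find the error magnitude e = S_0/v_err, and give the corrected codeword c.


S = (12, 2, 9), error at position 2, error magnitude e = 8, c = [10, 4, 6, 5, 12].

Step 1: column multipliers v_i = (∏_{j≠i}(α_i − α_j))^{−1} mod 13.
  i = 1 (α = 5): (5−11)(5−9)(5−10)(5−3) = (−6)·(−4)·(−5)·2 = −240 ≡ 7, so v_1 = 7^{−1} = 2 (mod 13).
  i = 2 (α = 11): (11−5)(11−9)(11−10)(11−3) = 6·2·1·8 = 96 ≡ 5, so v_2 = 5^{−1} = 8 (mod 13).
  i = 3 (α = 9): (9−5)(9−11)(9−10)(9−3) = 4·(−2)·(−1)·6 = 48 ≡ 9, so v_3 = 9^{−1} = 3 (mod 13).
  i = 4 (α = 10): (10−5)(10−11)(10−9)(10−3) = 5·(−1)·1·7 = −35 ≡ 4, so v_4 = 4^{−1} = 10 (mod 13).
  i = 5 (α = 3): (3−5)(3−11)(3−9)(3−10) = (−2)·(−8)·(−6)·(−7) = 672 ≡ 9, so v_5 = 9^{−1} = 3 (mod 13).
  v = [2, 8, 3, 10, 3].
Step 2: syndromes of r = [10, 12, 6, 5, 12] (all sums mod 13).
  S_0 = Σ v_i r_i = 2·10 + 8·12 + 3·6 + 10·5 + 3·12 = 220 ≡ 12.
  S_1 = Σ v_i α_i r_i = 2·5·10 + 8·11·12 + 3·9·6 + 10·10·5 + 3·3·12 = 1926 ≡ 2.
  α_i^2 mod 13 = [12, 4, 3, 9, 9].
  S_2 = Σ v_i α_i^2 r_i = 2·12·10 + 8·4·12 + 3·3·6 + 10·9·5 + 3·9·12 = 1452 ≡ 9.
  S = (12, 2, 9) ≠ 0, so r is not a codeword (an error is present).
Step 3: locate the error. For a single error e at position i, S_ℓ = v_i·e·α_i^ℓ, so α_err = S_1/S_0.
  S_0^{−1} = 12^{−1} = 12 (mod 13), so α_err = 2·12 = 24 ≡ 11 = α_2. Error position i = 2.
  Consistency check: S_2/S_1 = 9·7 = 63 ≡ 11 = α_err ✓ (single-error assumption holds).
Step 4: error magnitude e = S_0/v_2 = S_0·∏_{j≠2}(α_2 − α_j) = 12·5 = 60 ≡ 8 (mod 13).
Step 5: correct position 2: c_2 = r_2 − e = 12 − 8 ≡ 4 (mod 13). Hence c = [10, 4, 6, 5, 12].
  Check: interpolating c through the α_i gives m(x) = 2 + 12·x (degree < 2) with m(α_i) = c_i for every i, so c is indeed a codeword.


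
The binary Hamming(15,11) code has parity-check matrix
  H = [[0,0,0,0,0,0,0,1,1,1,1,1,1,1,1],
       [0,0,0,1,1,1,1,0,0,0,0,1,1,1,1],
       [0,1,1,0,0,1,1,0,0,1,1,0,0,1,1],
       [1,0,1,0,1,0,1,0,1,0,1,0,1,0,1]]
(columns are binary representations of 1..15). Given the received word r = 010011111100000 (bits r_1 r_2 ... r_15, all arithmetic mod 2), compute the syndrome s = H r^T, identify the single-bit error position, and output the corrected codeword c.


s = (1, 1, 0, 1)^T, error position = 13, corrected codeword c = 010011111100100

Compute s = H r^T mod 2 one row at a time:
  s_1 = 1 + 1 + 1 + 0 + 0 + 0 + 0 + 0 = 3 ≡ 1 (mod 2).
  s_2 = 0 + 1 + 1 + 1 + 0 + 0 + 0 + 0 = 3 ≡ 1 (mod 2).
  s_3 = 1 + 0 + 1 + 1 + 1 + 0 + 0 + 0 = 4 ≡ 0 (mod 2).
  s_4 = 0 + 0 + 1 + 1 + 1 + 0 + 0 + 0 = 3 ≡ 1 (mod 2).
s = (1, 1, 0, 1)^T — this equals column 13 of H (binary 1101), so error is at position 13.
Correct: flip bit 13 of r = 010011111100000 to get c = 010011111100100.


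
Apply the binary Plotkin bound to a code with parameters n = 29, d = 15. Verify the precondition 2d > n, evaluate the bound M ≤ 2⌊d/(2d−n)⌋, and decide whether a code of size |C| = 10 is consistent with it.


Plotkin bound M ≤ 30; given |C| = 10 ≤ bound (satisfied).

Check applicability: 2d = 30, n = 29.
2d − n = 1 > 0, so Plotkin applies.
Compute d/(2d−n) = 15/1 ≈ 15.0000.
⌊d/(2d−n)⌋ = 15.
Plotkin bound: M ≤ 2·15 = 30.
Given |C| = 10, check: satisfied.
This |C| is below the Plotkin bound.


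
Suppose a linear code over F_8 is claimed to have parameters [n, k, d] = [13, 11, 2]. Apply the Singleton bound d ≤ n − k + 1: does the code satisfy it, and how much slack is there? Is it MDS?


Singleton RHS = n − k + 1 = 3, slack = 1, bound satisfied, not MDS.

Singleton bound: d ≤ n − k + 1.
Here n = 13, k = 11, so n − k + 1 = 3.
Given d = 2, check d ≤ 3: YES.
Slack = (n − k + 1) − d = 1.
The code is NOT MDS (slack = 1 > 0).
Description: the claimed parameters are [13, 11, 2]_8; such a code would be non-MDS.


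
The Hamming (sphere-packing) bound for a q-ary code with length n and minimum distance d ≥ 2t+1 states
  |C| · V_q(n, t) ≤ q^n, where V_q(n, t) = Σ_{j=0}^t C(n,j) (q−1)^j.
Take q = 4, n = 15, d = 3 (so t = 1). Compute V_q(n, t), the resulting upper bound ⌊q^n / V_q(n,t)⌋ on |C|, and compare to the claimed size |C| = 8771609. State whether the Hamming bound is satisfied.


V_q(n, t) = 46, q^n = 1073741824, Hamming bound = 23342213, |C| = 8771609 ≤ bound (satisfied).

Step 1: Compute V_q(n, t) = Σ_{j=0}^1 C(n, j) (q−1)^j.
  j = 0: C(15,0)·(3)^0 = 1·1 = 1.
  j = 1: C(15,1)·(3)^1 = 15·3 = 45.
  V_q(n, t) = 1 + 45 = 46.
Step 2: q^n = 4^15 = 1073741824.
Step 3: Hamming bound ⌊q^n / V_q(n,t)⌋ = ⌊1073741824/46⌋ = 23342213.
Step 4: Compare |C| = 8771609 to 23342213: satisfied.
The claimed |C| lies below the Hamming bound.


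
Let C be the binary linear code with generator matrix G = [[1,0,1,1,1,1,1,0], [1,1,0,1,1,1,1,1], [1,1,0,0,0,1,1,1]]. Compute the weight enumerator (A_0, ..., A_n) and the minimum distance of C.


Weight distribution: A_0 = 1, A_2 = 1, A_3 = 1, A_4 = 1, A_5 = 2, A_6 = 1, A_7 = 1. Minimum distance d = 2.

Enumerate all 2^3 = 8 messages m ∈ F_2^3.
For each, compute codeword c = mG in F_2^8, then tally its weight.
  m = 000 → c = 00000000, weight = 0.
  m = 100 → c = 10111110, weight = 6.
  m = 010 → c = 11011111, weight = 7.
  m = 110 → c = 01100001, weight = 3.
  m = 001 → c = 11000111, weight = 5.
  m = 101 → c = 01111001, weight = 5.
  m = 011 → c = 00011000, weight = 2.
  m = 111 → c = 10100110, weight = 4.
Tally weights:
  weight 0: 1 codewords.
  weight 2: 1 codewords.
  weight 3: 1 codewords.
  weight 4: 1 codewords.
  weight 5: 2 codewords.
  weight 6: 1 codewords.
  weight 7: 1 codewords.
Minimum distance d = smallest w > 0 with A_w > 0 = 2.
Sanity: Σ A_w = 8 = 2^3 = 8 ✓.


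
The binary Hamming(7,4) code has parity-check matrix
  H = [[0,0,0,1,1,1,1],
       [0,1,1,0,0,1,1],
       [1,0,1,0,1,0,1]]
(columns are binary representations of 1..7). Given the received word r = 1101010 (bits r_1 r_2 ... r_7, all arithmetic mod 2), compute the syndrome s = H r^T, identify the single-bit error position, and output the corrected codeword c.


s = (0, 0, 1)^T, error position = 1, corrected codeword c = 0101010

Compute s = H r^T mod 2 one row at a time:
  s_1 = 1 + 0 + 1 + 0 = 2 ≡ 0 (mod 2).
  s_2 = 1 + 0 + 1 + 0 = 2 ≡ 0 (mod 2).
  s_3 = 1 + 0 + 0 + 0 = 1 ≡ 1 (mod 2).
s = (0, 0, 1)^T — this equals column 1 of H (binary 001), so error is at position 1.
Correct: flip bit 1 of r = 1101010 to get c = 0101010.


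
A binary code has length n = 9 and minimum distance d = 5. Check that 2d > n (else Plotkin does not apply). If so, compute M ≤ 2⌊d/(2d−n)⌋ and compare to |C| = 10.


Plotkin bound M ≤ 10; given |C| = 10 ≤ bound (satisfied).

Check applicability: 2d = 10, n = 9.
2d − n = 1 > 0, so Plotkin applies.
Compute d/(2d−n) = 5/1 ≈ 5.0000.
⌊d/(2d−n)⌋ = 5.
Plotkin bound: M ≤ 2·5 = 10.
Given |C| = 10, check: satisfied.
This |C| is at the Plotkin bound.


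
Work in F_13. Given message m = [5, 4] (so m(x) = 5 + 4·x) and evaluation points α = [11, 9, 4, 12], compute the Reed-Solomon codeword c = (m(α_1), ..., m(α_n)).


c = [10, 2, 8, 1]

Message polynomial: m(x) = 5 + 4·x (mod 13).
For each evaluation point α_i, compute m(α_i) mod 13:
  α_1 = 11: Horner steps 4 → 10, so m(11) = 10.
  α_2 = 9: Horner steps 4 → 2, so m(9) = 2.
  α_3 = 4: Horner steps 4 → 8, so m(4) = 8.
  α_4 = 12: Horner steps 4 → 1, so m(12) = 1.
Codeword c = [10, 2, 8, 1] ∈ F_13^4.


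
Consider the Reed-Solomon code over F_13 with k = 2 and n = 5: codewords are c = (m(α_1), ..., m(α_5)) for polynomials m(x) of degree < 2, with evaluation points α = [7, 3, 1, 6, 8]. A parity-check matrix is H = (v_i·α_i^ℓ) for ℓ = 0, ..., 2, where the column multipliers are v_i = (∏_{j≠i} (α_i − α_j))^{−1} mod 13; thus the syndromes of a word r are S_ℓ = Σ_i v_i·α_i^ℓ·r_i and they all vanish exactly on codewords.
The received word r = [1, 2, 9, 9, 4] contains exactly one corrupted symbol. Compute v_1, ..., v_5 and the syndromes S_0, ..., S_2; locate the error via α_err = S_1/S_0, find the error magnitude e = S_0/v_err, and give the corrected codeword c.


S = (6, 10, 8), error at position 4, error magnitude e = 11, c = [1, 2, 9, 11, 4].

Step 1: column multipliers v_i = (∏_{j≠i}(α_i − α_j))^{−1} mod 13.
  i = 1 (α = 7): (7−3)(7−1)(7−6)(7−8) = 4·6·1·(−1) = −24 ≡ 2, so v_1 = 2^{−1} = 7 (mod 13).
  i = 2 (α = 3): (3−7)(3−1)(3−6)(3−8) = (−4)·2·(−3)·(−5) = −120 ≡ 10, so v_2 = 10^{−1} = 4 (mod 13).
  i = 3 (α = 1): (1−7)(1−3)(1−6)(1−8) = (−6)·(−2)·(−5)·(−7) = 420 ≡ 4, so v_3 = 4^{−1} = 10 (mod 13).
  i = 4 (α = 6): (6−7)(6−3)(6−1)(6−8) = (−1)·3·5·(−2) = 30 ≡ 4, so v_4 = 4^{−1} = 10 (mod 13).
  i = 5 (α = 8): (8−7)(8−3)(8−1)(8−6) = 1·5·7·2 = 70 ≡ 5, so v_5 = 5^{−1} = 8 (mod 13).
  v = [7, 4, 10, 10, 8].
Step 2: syndromes of r = [1, 2, 9, 9, 4] (all sums mod 13).
  S_0 = Σ v_i r_i = 7·1 + 4·2 + 10·9 + 10·9 + 8·4 = 227 ≡ 6.
  S_1 = Σ v_i α_i r_i = 7·7·1 + 4·3·2 + 10·1·9 + 10·6·9 + 8·8·4 = 959 ≡ 10.
  α_i^2 mod 13 = [10, 9, 1, 10, 12].
  S_2 = Σ v_i α_i^2 r_i = 7·10·1 + 4·9·2 + 10·1·9 + 10·10·9 + 8·12·4 = 1516 ≡ 8.
  S = (6, 10, 8) ≠ 0, so r is not a codeword (an error is present).
Step 3: locate the error. For a single error e at position i, S_ℓ = v_i·e·α_i^ℓ, so α_err = S_1/S_0.
  S_0^{−1} = 6^{−1} = 11 (mod 13), so α_err = 10·11 = 110 ≡ 6 = α_4. Error position i = 4.
  Consistency check: S_2/S_1 = 8·4 = 32 ≡ 6 = α_err ✓ (single-error assumption holds).
Step 4: error magnitude e = S_0/v_4 = S_0·∏_{j≠4}(α_4 − α_j) = 6·4 = 24 ≡ 11 (mod 13).
Step 5: correct position 4: c_4 = r_4 − e = 9 − 11 ≡ 11 (mod 13). Hence c = [1, 2, 9, 11, 4].
  Check: interpolating c through the α_i gives m(x) = 6 + 3·x (degree < 2) with m(α_i) = c_i for every i, so c is indeed a codeword.
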